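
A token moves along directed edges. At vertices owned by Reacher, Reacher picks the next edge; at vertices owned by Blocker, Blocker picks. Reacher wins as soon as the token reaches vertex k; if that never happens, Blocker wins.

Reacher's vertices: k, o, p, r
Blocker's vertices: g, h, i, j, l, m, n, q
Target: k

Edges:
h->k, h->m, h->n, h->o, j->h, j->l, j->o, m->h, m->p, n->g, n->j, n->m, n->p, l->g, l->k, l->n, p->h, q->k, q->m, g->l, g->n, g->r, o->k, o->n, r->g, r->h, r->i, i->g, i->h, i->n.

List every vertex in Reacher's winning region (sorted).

A0 = {k}
A1: add {o} — o (Reacher) has o→k.
A2 = A1; e.g. g (Blocker) can still go to l. Fixed point.
Reacher's winning region = {k, o}.

k, o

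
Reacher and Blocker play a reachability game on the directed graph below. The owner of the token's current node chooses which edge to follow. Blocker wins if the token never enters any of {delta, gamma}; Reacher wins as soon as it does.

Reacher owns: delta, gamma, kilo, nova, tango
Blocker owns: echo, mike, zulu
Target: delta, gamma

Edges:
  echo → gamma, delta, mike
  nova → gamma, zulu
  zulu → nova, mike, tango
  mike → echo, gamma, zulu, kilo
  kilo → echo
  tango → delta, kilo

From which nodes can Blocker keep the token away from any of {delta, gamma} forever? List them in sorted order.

echo, kilo, mike, zulu

A0 = {delta, gamma}
A1: add {nova, tango} — nova (Reacher) has nova→gamma; tango (Reacher) has tango→delta.
A2 = A1; e.g. echo (Blocker) can still go to mike. Fixed point.
Reacher's attractor = {delta, gamma, nova, tango}; Blocker avoids the target exactly from the complement.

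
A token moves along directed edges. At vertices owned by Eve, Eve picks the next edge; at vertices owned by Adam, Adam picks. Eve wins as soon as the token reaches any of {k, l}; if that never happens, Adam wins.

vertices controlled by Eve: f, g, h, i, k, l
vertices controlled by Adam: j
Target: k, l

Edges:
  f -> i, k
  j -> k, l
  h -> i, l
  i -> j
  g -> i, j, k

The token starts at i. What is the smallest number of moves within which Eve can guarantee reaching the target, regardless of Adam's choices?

2

A0 = {k, l}
A1: add {f, g, h, j} — f (Eve) has f→k; g (Eve) has g→k; h (Eve) has h→l; j (Adam): all of {k, l} already in.
A2: add {i} — i (Eve) has i→j.
A2 = all vertices. Fixed point.
i enters the attractor at level 2, so Eve can force the target in 2 moves from there.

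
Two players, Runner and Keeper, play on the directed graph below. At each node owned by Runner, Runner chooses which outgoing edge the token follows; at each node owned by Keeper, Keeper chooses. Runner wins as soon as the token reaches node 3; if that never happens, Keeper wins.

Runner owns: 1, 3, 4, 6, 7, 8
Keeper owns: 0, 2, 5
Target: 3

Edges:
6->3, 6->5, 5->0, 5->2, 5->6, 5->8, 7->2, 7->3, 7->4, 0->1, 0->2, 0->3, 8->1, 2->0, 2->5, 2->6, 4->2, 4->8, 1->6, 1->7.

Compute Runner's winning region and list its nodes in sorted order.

A0 = {3}
A1: add {6, 7} — 6 (Runner) has 6→3; 7 (Runner) has 7→3.
A2: add {1} — 1 (Runner) has 1→6.
A3: add {8} — 8 (Runner) has 8→1.
A4: add {4} — 4 (Runner) has 4→8.
A5 = A4; e.g. 0 (Keeper) can still go to 2. Fixed point.
Runner's winning region = {1, 3, 4, 6, 7, 8}.

1, 3, 4, 6, 7, 8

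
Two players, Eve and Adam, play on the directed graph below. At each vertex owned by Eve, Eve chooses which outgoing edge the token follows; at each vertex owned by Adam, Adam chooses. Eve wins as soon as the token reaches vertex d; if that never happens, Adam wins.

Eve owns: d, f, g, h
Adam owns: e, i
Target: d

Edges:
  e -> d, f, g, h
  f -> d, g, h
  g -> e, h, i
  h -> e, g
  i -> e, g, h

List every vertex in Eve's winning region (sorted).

A0 = {d}
A1: add {f} — f (Eve) has f→d.
A2 = A1; e.g. e (Adam) can still go to g. Fixed point.
Eve's winning region = {d, f}.

d, f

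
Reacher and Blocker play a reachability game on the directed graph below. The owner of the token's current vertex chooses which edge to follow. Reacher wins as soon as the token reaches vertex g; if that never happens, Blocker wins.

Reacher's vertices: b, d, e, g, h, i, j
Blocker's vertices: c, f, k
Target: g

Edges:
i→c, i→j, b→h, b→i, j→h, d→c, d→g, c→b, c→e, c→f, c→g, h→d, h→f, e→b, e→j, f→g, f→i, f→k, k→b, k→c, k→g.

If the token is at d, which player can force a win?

Reacher

A0 = {g}
A1: add {d} — d (Reacher) has d→g.
d ∈ A1, so Reacher can force the target.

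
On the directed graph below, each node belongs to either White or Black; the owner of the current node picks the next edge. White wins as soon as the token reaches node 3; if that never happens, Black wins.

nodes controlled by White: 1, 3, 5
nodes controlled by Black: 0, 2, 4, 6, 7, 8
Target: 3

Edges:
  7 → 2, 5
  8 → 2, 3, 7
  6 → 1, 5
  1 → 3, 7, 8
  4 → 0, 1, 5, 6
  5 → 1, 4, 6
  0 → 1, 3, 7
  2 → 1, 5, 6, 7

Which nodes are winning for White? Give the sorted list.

1, 3, 5, 6

A0 = {3}
A1: add {1} — 1 (White) has 1→3.
A2: add {5} — 5 (White) has 5→1.
A3: add {6} — 6 (Black): all of {1, 5} already in.
A4 = A3; e.g. 0 (Black) can still go to 7. Fixed point.
White's winning region = {1, 3, 5, 6}.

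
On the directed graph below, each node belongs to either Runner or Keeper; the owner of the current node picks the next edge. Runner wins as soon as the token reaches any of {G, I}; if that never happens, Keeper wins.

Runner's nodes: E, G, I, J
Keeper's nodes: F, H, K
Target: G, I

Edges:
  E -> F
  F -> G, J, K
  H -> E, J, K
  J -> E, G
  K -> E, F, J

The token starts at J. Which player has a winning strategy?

A0 = {G, I}
A1: add {J} — J (Runner) has J→G.
A2 = A1; e.g. E (Runner) has no edge into A1. Fixed point.
J ∈ A1, so Runner can force the target.

Runner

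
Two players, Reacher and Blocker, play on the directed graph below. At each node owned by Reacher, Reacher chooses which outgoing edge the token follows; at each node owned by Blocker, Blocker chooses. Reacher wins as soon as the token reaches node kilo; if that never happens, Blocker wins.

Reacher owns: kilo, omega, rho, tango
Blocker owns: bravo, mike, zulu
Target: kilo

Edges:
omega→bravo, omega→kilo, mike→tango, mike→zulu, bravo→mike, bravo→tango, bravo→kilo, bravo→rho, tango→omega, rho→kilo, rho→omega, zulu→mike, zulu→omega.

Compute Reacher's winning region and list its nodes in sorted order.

A0 = {kilo}
A1: add {omega, rho} — rho (Reacher) has rho→kilo; omega (Reacher) has omega→kilo.
A2: add {tango} — tango (Reacher) has tango→omega.
A3 = A2; e.g. mike (Blocker) can still go to zulu. Fixed point.
Reacher's winning region = {kilo, omega, rho, tango}.

kilo, omega, rho, tango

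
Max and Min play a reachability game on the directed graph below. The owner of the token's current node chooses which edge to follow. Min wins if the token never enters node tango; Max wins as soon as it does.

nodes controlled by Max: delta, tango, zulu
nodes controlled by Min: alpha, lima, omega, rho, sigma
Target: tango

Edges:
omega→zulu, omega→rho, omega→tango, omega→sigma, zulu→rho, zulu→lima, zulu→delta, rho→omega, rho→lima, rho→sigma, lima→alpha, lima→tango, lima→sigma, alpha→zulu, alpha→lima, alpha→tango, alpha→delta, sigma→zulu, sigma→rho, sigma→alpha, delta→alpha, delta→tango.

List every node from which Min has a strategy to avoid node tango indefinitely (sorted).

A0 = {tango}
A1: add {delta} — delta (Max) has delta→tango.
A2: add {zulu} — zulu (Max) has zulu→delta.
A3 = A2; e.g. omega (Min) can still go to rho. Fixed point.
Max's attractor = {delta, tango, zulu}; Min avoids the target exactly from the complement.

alpha, lima, omega, rho, sigma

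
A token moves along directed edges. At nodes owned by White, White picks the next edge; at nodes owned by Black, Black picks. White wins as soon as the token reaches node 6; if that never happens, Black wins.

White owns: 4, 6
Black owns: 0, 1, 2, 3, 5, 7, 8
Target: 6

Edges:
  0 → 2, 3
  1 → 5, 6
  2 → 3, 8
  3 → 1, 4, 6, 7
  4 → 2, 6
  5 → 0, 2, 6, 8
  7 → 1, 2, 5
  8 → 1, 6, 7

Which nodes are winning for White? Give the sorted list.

A0 = {6}
A1: add {4} — 4 (White) has 4→6.
A2 = A1; e.g. 0 (Black) can still go to 2. Fixed point.
White's winning region = {4, 6}.

4, 6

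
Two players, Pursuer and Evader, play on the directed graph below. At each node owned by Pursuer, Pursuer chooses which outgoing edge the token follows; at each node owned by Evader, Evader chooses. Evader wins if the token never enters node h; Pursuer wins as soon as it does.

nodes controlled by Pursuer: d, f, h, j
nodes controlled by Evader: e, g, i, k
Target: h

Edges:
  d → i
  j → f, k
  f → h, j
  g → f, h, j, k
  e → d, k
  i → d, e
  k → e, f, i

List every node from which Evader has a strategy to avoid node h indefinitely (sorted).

d, e, g, i, k

A0 = {h}
A1: add {f} — f (Pursuer) has f→h.
A2: add {j} — j (Pursuer) has j→f.
A3 = A2; e.g. d (Pursuer) has no edge into A2. Fixed point.
Pursuer's attractor = {f, h, j}; Evader avoids the target exactly from the complement.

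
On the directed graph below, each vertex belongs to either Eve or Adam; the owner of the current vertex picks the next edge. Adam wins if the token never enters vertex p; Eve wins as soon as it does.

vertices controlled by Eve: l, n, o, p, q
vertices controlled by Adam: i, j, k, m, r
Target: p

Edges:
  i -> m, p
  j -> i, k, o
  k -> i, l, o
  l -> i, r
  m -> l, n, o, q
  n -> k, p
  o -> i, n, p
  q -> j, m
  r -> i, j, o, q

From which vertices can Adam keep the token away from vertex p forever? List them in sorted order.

A0 = {p}
A1: add {n, o} — n (Eve) has n→p; o (Eve) has o→p.
A2 = A1; e.g. i (Adam) can still go to m. Fixed point.
Eve's attractor = {n, o, p}; Adam avoids the target exactly from the complement.

i, j, k, l, m, q, r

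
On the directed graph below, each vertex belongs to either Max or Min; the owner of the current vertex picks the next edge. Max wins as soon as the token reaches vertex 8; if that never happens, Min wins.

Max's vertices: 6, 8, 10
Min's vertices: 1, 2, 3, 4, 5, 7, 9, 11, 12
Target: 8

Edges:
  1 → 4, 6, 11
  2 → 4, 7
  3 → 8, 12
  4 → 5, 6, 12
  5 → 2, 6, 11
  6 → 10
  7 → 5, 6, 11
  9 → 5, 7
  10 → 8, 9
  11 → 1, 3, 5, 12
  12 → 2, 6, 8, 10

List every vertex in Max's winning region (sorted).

A0 = {8}
A1: add {10} — 10 (Max) has 10→8.
A2: add {6} — 6 (Max) has 6→10.
A3 = A2; e.g. 1 (Min) can still go to 4. Fixed point.
Max's winning region = {6, 8, 10}.

6, 8, 10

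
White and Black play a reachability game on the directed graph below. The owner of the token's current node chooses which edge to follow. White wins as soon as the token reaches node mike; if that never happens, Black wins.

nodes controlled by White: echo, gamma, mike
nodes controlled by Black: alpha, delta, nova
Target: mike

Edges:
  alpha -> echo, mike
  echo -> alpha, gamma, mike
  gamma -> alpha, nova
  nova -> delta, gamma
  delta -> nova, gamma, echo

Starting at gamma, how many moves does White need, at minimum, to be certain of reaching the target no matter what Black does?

A0 = {mike}
A1: add {echo} — echo (White) has echo→mike.
A2: add {alpha} — alpha (Black): all of {echo, mike} already in.
A3: add {gamma} — gamma (White) has gamma→alpha.
A4 = A3; e.g. delta (Black) can still go to nova. Fixed point.
gamma enters the attractor at level 3, so White can force the target in 3 moves from there.

3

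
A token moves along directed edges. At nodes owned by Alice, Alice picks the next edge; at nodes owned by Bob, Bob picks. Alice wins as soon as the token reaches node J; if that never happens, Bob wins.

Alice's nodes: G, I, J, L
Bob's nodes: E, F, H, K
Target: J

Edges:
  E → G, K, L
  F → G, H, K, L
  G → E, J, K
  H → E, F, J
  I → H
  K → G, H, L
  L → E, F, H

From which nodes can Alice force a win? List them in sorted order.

A0 = {J}
A1: add {G} — G (Alice) has G→J.
A2 = A1; e.g. E (Bob) can still go to K. Fixed point.
Alice's winning region = {G, J}.

G, J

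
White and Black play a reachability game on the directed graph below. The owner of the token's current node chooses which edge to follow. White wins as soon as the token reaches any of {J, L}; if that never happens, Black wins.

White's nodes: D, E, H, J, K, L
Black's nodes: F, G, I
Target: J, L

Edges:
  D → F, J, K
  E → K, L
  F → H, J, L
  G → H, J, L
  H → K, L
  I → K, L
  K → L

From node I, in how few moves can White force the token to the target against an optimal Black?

A0 = {J, L}
A1: add {D, E, H, K} — D (White) has D→J; E (White) has E→L; H (White) has H→L; K (White) has K→L.
A2: add {F, G, I} — F (Black): all of {H, J, L} already in; G (Black): all of {H, J, L} already in; I (Black): all of {K, L} already in.
A2 = all vertices. Fixed point.
I enters the attractor at level 2, so White can force the target in 2 moves from there.

2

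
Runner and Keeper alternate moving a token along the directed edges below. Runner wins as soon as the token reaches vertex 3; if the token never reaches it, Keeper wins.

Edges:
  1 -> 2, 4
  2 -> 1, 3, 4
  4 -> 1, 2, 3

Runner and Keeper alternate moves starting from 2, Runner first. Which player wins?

Runner

Track states (vertex, player-to-move).
A0 = {(3,Runner), (3,Keeper)}
A1: add {(2,Runner), (4,Runner)}.
(2,Runner) ∈ A1 ⇒ Runner forces the target.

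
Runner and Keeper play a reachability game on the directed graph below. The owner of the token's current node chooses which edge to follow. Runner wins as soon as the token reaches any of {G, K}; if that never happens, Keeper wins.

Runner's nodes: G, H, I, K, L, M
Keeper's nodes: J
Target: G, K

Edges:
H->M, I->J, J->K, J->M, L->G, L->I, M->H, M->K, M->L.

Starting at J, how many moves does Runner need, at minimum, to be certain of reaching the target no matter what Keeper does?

A0 = {G, K}
A1: add {L, M} — L (Runner) has L→G; M (Runner) has M→K.
A2: add {H, J} — H (Runner) has H→M; J (Keeper): all of {K, M} already in.
J enters the attractor at level 2, so Runner can force the target in 2 moves from there.

2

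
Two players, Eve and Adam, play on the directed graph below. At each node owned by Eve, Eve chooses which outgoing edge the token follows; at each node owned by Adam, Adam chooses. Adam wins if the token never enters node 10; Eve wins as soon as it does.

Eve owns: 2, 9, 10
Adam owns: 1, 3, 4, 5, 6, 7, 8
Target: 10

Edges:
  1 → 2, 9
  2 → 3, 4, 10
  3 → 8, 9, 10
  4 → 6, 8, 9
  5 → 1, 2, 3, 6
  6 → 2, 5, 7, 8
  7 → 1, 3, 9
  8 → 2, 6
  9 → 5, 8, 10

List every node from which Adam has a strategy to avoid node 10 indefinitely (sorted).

3, 4, 5, 6, 7, 8

A0 = {10}
A1: add {2, 9} — 2 (Eve) has 2→10; 9 (Eve) has 9→10.
A2: add {1} — 1 (Adam): all of {2, 9} already in.
A3 = A2; e.g. 3 (Adam) can still go to 8. Fixed point.
Eve's attractor = {1, 2, 9, 10}; Adam avoids the target exactly from the complement.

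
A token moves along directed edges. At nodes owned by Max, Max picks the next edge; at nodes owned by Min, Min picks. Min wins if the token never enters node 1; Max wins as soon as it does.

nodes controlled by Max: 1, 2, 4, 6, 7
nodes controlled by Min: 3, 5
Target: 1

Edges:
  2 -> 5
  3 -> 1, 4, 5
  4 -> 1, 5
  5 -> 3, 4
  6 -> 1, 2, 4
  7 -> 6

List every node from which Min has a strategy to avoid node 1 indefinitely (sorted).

A0 = {1}
A1: add {4, 6} — 4 (Max) has 4→1; 6 (Max) has 6→1.
A2: add {7} — 7 (Max) has 7→6.
A3 = A2; e.g. 2 (Max) has no edge into A2. Fixed point.
Max's attractor = {1, 4, 6, 7}; Min avoids the target exactly from the complement.

2, 3, 5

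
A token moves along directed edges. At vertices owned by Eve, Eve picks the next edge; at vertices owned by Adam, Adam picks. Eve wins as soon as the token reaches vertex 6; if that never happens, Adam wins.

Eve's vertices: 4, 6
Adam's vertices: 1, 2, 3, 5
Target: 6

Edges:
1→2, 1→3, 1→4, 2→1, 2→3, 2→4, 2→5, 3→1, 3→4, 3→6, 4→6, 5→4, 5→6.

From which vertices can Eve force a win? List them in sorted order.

A0 = {6}
A1: add {4} — 4 (Eve) has 4→6.
A2: add {5} — 5 (Adam): all of {4, 6} already in.
A3 = A2; e.g. 1 (Adam) can still go to 2. Fixed point.
Eve's winning region = {4, 5, 6}.

4, 5, 6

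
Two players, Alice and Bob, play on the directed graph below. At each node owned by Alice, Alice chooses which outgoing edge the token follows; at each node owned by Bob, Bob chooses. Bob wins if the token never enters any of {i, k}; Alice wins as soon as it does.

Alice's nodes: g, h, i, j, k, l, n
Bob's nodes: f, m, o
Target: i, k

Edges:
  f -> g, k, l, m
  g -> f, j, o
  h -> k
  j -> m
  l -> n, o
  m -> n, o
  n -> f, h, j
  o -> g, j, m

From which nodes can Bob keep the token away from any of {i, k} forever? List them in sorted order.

A0 = {i, k}
A1: add {h} — h (Alice) has h→k.
A2: add {n} — n (Alice) has n→h.
A3: add {l} — l (Alice) has l→n.
A4 = A3; e.g. f (Bob) can still go to g. Fixed point.
Alice's attractor = {h, i, k, l, n}; Bob avoids the target exactly from the complement.

f, g, j, m, o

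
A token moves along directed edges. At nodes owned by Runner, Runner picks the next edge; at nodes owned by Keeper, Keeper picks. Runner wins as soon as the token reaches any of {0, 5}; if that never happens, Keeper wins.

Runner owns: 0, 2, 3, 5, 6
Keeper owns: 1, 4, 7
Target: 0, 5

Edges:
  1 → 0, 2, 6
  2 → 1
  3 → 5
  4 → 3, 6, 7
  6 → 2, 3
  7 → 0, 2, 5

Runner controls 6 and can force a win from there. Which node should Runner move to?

3

A0 = {0, 5}
A1: add {3} — 3 (Runner) has 3→5.
A2: add {6} — 6 (Runner) has 6→3.
A3 = A2; e.g. 1 (Keeper) can still go to 2. Fixed point.
From 6, successor 3 is in the attractor (rank 1); the other successor 2 is not.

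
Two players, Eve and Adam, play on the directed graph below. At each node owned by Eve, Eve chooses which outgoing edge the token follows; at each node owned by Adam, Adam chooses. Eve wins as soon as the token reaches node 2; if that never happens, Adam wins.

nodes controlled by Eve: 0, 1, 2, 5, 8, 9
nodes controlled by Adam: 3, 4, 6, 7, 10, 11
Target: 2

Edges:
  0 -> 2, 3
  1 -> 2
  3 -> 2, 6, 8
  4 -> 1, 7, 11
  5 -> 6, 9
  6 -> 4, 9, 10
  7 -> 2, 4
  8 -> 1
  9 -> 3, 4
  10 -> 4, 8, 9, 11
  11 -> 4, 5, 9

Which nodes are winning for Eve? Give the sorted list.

0, 1, 2, 8

A0 = {2}
A1: add {0, 1} — 0 (Eve) has 0→2; 1 (Eve) has 1→2.
A2: add {8} — 8 (Eve) has 8→1.
A3 = A2; e.g. 3 (Adam) can still go to 6. Fixed point.
Eve's winning region = {0, 1, 2, 8}.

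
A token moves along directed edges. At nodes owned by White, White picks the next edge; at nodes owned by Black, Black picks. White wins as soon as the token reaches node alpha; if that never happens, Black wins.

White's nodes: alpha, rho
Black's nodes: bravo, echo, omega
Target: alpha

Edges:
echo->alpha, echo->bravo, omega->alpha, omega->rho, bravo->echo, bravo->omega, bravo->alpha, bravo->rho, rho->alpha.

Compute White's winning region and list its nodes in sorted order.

alpha, omega, rho

A0 = {alpha}
A1: add {rho} — rho (White) has rho→alpha.
A2: add {omega} — omega (Black): all of {alpha, rho} already in.
A3 = A2; e.g. echo (Black) can still go to bravo. Fixed point.
White's winning region = {alpha, omega, rho}.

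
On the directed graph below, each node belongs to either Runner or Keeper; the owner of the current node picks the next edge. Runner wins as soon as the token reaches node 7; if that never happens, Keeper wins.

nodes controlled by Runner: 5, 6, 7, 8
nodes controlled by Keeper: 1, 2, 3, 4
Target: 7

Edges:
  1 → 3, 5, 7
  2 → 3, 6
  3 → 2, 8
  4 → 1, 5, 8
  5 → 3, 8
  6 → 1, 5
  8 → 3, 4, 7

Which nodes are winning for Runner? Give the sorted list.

A0 = {7}
A1: add {8} — 8 (Runner) has 8→7.
A2: add {5} — 5 (Runner) has 5→8.
A3: add {6} — 6 (Runner) has 6→5.
A4 = A3; e.g. 1 (Keeper) can still go to 3. Fixed point.
Runner's winning region = {5, 6, 7, 8}.

5, 6, 7, 8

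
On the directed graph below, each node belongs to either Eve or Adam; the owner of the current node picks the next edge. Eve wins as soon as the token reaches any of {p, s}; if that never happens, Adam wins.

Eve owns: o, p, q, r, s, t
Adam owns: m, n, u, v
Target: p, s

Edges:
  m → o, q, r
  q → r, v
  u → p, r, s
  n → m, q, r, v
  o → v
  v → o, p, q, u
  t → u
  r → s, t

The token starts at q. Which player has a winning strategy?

A0 = {p, s}
A1: add {r} — r (Eve) has r→s.
A2: add {q, u} — q (Eve) has q→r; u (Adam): all of {p, r, s} already in.
q ∈ A2, so Eve can force the target.

Eve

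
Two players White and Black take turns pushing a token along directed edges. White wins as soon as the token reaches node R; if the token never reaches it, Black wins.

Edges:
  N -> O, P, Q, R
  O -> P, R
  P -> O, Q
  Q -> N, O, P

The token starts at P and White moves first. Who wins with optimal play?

Track states (vertex, player-to-move).
A0 = {(R,White), (R,Black)}
A1: add {(N,White), (O,White)}.
A2 = A1; e.g. (N,Black) stays out. (P,White) never enters ⇒ Black avoids the target.

Black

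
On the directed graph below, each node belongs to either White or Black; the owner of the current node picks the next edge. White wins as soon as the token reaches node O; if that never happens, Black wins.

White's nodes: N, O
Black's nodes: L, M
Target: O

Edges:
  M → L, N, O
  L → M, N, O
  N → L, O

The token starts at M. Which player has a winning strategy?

Black

A0 = {O}
A1: add {N} — N (White) has N→O.
A2 = A1; e.g. L (Black) can still go to M. Fixed point.
M never enters the attractor, so Black can avoid the target forever.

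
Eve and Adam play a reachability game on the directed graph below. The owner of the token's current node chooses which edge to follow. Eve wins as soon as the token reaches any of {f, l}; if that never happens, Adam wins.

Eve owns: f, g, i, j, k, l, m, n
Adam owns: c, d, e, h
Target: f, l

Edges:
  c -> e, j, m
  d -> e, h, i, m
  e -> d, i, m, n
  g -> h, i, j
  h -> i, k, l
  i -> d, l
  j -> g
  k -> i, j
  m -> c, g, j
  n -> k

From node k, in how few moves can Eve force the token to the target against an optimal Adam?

A0 = {f, l}
A1: add {i} — i (Eve) has i→l.
A2: add {g, k} — g (Eve) has g→i; k (Eve) has k→i.
k enters the attractor at level 2, so Eve can force the target in 2 moves from there.

2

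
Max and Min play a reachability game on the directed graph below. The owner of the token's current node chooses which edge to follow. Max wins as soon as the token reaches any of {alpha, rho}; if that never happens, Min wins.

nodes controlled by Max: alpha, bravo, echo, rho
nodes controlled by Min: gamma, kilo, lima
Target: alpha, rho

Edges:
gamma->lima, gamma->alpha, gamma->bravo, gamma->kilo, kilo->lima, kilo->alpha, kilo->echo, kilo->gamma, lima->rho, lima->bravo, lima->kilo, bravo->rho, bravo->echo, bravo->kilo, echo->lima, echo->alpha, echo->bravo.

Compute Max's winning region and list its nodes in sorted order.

A0 = {alpha, rho}
A1: add {bravo, echo} — echo (Max) has echo→alpha; bravo (Max) has bravo→rho.
A2 = A1; e.g. lima (Min) can still go to kilo. Fixed point.
Max's winning region = {alpha, bravo, echo, rho}.

alpha, bravo, echo, rho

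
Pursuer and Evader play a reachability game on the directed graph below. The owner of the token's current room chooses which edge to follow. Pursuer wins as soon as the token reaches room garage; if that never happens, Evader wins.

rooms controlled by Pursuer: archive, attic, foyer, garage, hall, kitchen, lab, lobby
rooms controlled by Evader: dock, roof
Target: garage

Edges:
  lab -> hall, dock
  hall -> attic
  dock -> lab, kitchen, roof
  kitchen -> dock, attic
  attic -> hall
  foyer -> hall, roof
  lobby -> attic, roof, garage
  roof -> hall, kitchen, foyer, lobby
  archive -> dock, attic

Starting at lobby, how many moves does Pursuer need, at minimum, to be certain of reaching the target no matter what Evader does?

A0 = {garage}
A1: add {lobby} — lobby (Pursuer) has lobby→garage.
A2 = A1; e.g. lab (Pursuer) has no edge into A1. Fixed point.
lobby enters the attractor at level 1, so Pursuer can force the target in 1 move from there.

1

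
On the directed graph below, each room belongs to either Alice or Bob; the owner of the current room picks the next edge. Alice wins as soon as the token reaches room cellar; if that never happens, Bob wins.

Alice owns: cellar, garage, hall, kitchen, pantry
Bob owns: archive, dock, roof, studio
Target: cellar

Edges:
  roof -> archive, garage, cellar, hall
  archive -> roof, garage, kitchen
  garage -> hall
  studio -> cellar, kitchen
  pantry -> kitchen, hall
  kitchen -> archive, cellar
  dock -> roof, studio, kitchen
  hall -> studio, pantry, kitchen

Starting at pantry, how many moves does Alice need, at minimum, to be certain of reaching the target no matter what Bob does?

2

A0 = {cellar}
A1: add {kitchen} — kitchen (Alice) has kitchen→cellar.
A2: add {hall, pantry, studio} — studio (Bob): all of {cellar, kitchen} already in; pantry (Alice) has pantry→kitchen; hall (Alice) has hall→kitchen.
pantry enters the attractor at level 2, so Alice can force the target in 2 moves from there.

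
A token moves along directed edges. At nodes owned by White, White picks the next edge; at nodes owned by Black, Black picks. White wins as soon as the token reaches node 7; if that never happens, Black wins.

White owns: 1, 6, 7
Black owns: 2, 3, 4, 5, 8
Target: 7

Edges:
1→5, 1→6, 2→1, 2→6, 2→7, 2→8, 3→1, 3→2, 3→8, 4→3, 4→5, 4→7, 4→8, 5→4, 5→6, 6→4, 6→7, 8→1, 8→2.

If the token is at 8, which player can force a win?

A0 = {7}
A1: add {6} — 6 (White) has 6→7.
A2: add {1} — 1 (White) has 1→6.
A3 = A2; e.g. 2 (Black) can still go to 8. Fixed point.
8 never enters the attractor, so Black can avoid the target forever.

Black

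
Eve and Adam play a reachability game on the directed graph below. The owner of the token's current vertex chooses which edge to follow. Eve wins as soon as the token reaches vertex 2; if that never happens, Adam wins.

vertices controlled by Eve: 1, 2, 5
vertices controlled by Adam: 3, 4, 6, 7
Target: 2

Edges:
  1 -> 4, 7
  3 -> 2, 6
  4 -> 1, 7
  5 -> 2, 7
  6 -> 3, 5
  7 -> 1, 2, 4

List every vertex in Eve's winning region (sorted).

A0 = {2}
A1: add {5} — 5 (Eve) has 5→2.
A2 = A1; e.g. 1 (Eve) has no edge into A1. Fixed point.
Eve's winning region = {2, 5}.

2, 5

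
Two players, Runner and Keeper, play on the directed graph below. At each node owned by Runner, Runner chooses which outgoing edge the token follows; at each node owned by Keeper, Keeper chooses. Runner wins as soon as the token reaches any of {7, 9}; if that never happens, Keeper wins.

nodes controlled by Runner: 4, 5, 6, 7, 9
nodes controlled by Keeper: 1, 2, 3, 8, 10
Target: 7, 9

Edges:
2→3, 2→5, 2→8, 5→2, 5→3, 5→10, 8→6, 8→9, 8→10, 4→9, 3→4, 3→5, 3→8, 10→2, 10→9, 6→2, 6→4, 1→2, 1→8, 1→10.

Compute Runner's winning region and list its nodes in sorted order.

4, 6, 7, 9

A0 = {7, 9}
A1: add {4} — 4 (Runner) has 4→9.
A2: add {6} — 6 (Runner) has 6→4.
A3 = A2; e.g. 1 (Keeper) can still go to 2. Fixed point.
Runner's winning region = {4, 6, 7, 9}.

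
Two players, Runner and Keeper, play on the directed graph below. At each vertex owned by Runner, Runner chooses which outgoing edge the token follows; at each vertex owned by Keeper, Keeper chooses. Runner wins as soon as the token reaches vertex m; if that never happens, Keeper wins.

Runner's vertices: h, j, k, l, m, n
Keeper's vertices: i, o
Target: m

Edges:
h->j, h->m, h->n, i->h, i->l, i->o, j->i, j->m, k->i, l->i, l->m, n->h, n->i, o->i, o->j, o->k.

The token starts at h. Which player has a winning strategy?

A0 = {m}
A1: add {h, j, l} — h (Runner) has h→m; j (Runner) has j→m; l (Runner) has l→m.
h ∈ A1, so Runner can force the target.

Runner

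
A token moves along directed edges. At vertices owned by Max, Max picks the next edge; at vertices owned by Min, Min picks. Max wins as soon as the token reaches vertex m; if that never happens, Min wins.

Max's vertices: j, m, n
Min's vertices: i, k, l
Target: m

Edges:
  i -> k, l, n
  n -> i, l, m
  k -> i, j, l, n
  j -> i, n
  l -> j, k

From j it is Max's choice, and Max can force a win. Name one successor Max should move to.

n

A0 = {m}
A1: add {n} — n (Max) has n→m.
A2: add {j} — j (Max) has j→n.
A3 = A2; e.g. i (Min) can still go to k. Fixed point.
From j, successor n is in the attractor (rank 1); the other successor i is not.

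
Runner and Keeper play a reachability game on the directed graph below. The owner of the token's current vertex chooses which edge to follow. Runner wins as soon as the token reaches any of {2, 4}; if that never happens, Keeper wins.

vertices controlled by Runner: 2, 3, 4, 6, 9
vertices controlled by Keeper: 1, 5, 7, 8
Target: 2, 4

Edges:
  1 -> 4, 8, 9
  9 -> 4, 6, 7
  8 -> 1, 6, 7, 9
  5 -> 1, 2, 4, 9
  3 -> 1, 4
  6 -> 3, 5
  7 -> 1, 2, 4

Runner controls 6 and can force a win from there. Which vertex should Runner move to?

3

A0 = {2, 4}
A1: add {3, 9} — 3 (Runner) has 3→4; 9 (Runner) has 9→4.
A2: add {6} — 6 (Runner) has 6→3.
A3 = A2; e.g. 1 (Keeper) can still go to 8. Fixed point.
From 6, successor 3 is in the attractor (rank 1); the other successor 5 is not.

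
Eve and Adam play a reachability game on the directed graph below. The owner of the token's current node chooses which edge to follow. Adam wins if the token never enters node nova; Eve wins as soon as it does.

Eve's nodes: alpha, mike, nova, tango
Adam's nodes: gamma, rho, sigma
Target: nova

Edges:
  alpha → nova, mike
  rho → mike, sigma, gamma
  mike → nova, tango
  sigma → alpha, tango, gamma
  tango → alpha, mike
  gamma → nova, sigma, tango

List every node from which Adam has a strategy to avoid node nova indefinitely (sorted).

gamma, rho, sigma

A0 = {nova}
A1: add {alpha, mike} — alpha (Eve) has alpha→nova; mike (Eve) has mike→nova.
A2: add {tango} — tango (Eve) has tango→alpha.
A3 = A2; e.g. rho (Adam) can still go to sigma. Fixed point.
Eve's attractor = {alpha, mike, nova, tango}; Adam avoids the target exactly from the complement.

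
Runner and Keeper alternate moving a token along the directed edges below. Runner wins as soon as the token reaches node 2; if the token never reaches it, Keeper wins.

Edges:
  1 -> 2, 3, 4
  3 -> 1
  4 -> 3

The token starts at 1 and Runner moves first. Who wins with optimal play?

Track states (vertex, player-to-move).
A0 = {(2,Runner), (2,Keeper)}
A1: add {(1,Runner)}.
(1,Runner) ∈ A1 ⇒ Runner forces the target.

Runner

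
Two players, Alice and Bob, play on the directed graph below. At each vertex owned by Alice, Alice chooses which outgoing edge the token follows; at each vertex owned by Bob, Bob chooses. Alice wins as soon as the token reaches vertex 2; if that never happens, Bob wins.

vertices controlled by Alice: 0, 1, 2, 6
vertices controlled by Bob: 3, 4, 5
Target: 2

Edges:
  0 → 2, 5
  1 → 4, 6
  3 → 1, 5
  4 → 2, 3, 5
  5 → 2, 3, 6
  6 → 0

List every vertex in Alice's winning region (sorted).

A0 = {2}
A1: add {0} — 0 (Alice) has 0→2.
A2: add {6} — 6 (Alice) has 6→0.
A3: add {1} — 1 (Alice) has 1→6.
A4 = A3; e.g. 3 (Bob) can still go to 5. Fixed point.
Alice's winning region = {0, 1, 2, 6}.

0, 1, 2, 6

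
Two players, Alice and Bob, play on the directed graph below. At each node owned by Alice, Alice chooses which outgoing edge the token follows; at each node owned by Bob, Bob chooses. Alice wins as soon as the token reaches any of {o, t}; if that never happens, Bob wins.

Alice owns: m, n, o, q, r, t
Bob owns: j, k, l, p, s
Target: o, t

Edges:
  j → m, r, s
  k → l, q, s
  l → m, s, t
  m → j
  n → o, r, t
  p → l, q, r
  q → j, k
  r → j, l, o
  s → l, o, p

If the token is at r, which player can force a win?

A0 = {o, t}
A1: add {n, r} — n (Alice) has n→o; r (Alice) has r→o.
A2 = A1; e.g. j (Bob) can still go to m. Fixed point.
r ∈ A1, so Alice can force the target.

Alice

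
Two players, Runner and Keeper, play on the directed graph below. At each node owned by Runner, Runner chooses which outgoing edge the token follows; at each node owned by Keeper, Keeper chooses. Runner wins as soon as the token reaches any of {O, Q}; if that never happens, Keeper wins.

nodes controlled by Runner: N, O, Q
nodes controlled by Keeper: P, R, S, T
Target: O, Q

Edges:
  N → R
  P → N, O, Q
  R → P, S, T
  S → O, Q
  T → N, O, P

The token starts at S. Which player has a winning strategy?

Runner

A0 = {O, Q}
A1: add {S} — S (Keeper): all of {O, Q} already in.
A2 = A1; e.g. N (Runner) has no edge into A1. Fixed point.
S ∈ A1, so Runner can force the target.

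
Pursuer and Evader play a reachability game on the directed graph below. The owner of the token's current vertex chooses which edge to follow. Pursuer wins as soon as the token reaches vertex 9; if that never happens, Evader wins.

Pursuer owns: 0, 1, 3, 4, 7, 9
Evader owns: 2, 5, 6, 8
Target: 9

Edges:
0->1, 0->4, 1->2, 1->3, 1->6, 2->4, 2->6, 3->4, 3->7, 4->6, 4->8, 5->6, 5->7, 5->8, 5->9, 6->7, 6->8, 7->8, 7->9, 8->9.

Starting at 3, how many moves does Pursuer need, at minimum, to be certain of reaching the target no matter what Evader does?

2

A0 = {9}
A1: add {7, 8} — 7 (Pursuer) has 7→9; 8 (Evader): all of {9} already in.
A2: add {3, 4, 6} — 3 (Pursuer) has 3→7; 4 (Pursuer) has 4→8; 6 (Evader): all of {7, 8} already in.
3 enters the attractor at level 2, so Pursuer can force the target in 2 moves from there.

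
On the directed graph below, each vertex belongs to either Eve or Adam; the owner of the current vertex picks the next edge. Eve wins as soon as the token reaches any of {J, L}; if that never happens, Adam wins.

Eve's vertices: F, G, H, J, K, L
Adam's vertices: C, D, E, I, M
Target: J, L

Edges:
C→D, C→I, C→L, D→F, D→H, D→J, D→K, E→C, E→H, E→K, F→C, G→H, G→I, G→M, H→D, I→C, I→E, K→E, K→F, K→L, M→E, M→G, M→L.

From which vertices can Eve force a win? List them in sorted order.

J, K, L

A0 = {J, L}
A1: add {K} — K (Eve) has K→L.
A2 = A1; e.g. C (Adam) can still go to D. Fixed point.
Eve's winning region = {J, K, L}.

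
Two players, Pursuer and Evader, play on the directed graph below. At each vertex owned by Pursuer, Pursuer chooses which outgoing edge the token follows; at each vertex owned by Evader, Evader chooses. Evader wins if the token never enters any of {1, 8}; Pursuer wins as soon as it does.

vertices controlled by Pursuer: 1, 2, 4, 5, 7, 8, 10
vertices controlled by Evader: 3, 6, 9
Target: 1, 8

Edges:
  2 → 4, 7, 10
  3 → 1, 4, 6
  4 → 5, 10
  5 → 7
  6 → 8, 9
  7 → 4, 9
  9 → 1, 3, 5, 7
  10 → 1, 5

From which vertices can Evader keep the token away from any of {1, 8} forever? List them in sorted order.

A0 = {1, 8}
A1: add {10} — 10 (Pursuer) has 10→1.
A2: add {2, 4} — 2 (Pursuer) has 2→10; 4 (Pursuer) has 4→10.
A3: add {7} — 7 (Pursuer) has 7→4.
A4: add {5} — 5 (Pursuer) has 5→7.
A5 = A4; e.g. 3 (Evader) can still go to 6. Fixed point.
Pursuer's attractor = {1, 2, 4, 5, 7, 8, 10}; Evader avoids the target exactly from the complement.

3, 6, 9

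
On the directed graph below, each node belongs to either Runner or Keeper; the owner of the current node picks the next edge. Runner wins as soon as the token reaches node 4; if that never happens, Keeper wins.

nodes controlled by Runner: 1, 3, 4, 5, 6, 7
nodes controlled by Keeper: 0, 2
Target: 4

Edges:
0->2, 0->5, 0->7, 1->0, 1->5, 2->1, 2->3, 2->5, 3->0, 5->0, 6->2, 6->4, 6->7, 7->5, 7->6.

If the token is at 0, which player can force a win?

Keeper

A0 = {4}
A1: add {6} — 6 (Runner) has 6→4.
A2: add {7} — 7 (Runner) has 7→6.
A3 = A2; e.g. 0 (Keeper) can still go to 2. Fixed point.
0 never enters the attractor, so Keeper can avoid the target forever.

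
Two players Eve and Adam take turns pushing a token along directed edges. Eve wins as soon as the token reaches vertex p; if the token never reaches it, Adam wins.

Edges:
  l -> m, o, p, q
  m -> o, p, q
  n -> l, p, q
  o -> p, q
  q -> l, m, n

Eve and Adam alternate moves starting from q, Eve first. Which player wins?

Track states (vertex, player-to-move).
A0 = {(p,Eve), (p,Adam)}
A1: add {(l,Eve), (m,Eve), (n,Eve), (o,Eve)}.
A2: add {(q,Adam)}.
A3 = A2; e.g. (l,Adam) stays out. (q,Eve) never enters ⇒ Adam avoids the target.

Adam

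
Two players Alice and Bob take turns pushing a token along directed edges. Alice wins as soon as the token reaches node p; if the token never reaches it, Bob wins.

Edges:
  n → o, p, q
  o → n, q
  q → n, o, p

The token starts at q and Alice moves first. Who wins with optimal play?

Alice

Track states (vertex, player-to-move).
A0 = {(p,Alice), (p,Bob)}
A1: add {(n,Alice), (q,Alice)}.
(q,Alice) ∈ A1 ⇒ Alice forces the target.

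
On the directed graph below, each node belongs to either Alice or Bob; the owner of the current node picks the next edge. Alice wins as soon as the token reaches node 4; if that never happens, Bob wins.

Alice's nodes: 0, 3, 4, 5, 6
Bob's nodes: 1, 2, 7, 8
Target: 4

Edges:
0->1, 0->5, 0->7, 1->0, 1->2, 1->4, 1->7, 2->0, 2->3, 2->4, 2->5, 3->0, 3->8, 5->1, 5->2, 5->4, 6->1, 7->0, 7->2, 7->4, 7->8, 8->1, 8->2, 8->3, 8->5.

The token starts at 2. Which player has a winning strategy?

Alice

A0 = {4}
A1: add {5} — 5 (Alice) has 5→4.
A2: add {0} — 0 (Alice) has 0→5.
A3: add {3} — 3 (Alice) has 3→0.
A4: add {2} — 2 (Bob): all of {0, 3, 4, 5} already in.
A5 = A4; e.g. 1 (Bob) can still go to 7. Fixed point.
2 ∈ A4, so Alice can force the target.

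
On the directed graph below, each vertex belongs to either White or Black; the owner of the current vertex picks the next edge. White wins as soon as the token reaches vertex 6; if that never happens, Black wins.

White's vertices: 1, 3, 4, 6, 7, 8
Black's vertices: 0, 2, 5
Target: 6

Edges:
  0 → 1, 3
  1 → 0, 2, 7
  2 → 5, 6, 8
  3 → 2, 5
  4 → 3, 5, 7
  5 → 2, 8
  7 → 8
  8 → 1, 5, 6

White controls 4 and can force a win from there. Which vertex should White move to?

A0 = {6}
A1: add {8} — 8 (White) has 8→6.
A2: add {7} — 7 (White) has 7→8.
A3: add {1, 4} — 1 (White) has 1→7; 4 (White) has 4→7.
A4 = A3; e.g. 0 (Black) can still go to 3. Fixed point.
From 4, successor 7 is in the attractor (rank 2); the other successors 3, 5 are not.

7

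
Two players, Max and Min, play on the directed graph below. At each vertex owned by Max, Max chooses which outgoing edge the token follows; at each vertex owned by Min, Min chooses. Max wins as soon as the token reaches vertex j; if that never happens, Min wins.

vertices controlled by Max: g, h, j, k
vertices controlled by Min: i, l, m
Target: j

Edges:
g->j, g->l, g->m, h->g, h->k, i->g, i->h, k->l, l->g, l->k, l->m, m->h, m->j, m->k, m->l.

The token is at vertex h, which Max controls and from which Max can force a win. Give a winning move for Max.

g

A0 = {j}
A1: add {g} — g (Max) has g→j.
A2: add {h} — h (Max) has h→g.
A3: add {i} — i (Min): all of {g, h} already in.
A4 = A3; e.g. k (Max) has no edge into A3. Fixed point.
From h, successor g is in the attractor (rank 1); the other successor k is not.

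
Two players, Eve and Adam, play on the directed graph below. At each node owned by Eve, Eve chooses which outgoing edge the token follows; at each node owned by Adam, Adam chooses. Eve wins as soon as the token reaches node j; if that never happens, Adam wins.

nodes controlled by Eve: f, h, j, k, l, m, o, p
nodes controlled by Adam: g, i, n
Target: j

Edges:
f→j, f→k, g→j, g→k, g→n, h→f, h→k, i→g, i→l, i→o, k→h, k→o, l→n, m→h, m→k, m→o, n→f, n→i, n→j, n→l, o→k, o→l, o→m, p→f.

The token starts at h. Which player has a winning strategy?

Eve

A0 = {j}
A1: add {f} — f (Eve) has f→j.
A2: add {h, p} — h (Eve) has h→f; p (Eve) has p→f.
h ∈ A2, so Eve can force the target.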